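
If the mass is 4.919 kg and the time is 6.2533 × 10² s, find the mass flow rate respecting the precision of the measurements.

mass flow rate = 4.919 kg ÷ 6.2533 × 10² s = 0.00786624662178… kg/s.
4.919 has 4 significant figures; 6.2533 × 10² has 5.
Division/multiplication keeps the fewest: 4 significant figures.
Rounded: 0.007866 kg/s.

0.007866 kg/s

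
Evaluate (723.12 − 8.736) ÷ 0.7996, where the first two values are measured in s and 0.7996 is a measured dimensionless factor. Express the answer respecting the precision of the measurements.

723.12 s − 8.736 s = 714.384 s; the difference is limited to 2 decimal places (5 s.f.).
Carrying full precision, 714.384 ÷ 0.7996 = 893.426713357… s; 0.7996 has 4 s.f., so the result keeps min(5, 4) = 4 s.f.
Rounded to 4 significant figures: 893.4 s.

893.4 s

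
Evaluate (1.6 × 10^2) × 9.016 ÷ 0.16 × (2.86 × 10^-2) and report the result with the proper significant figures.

2.6 × 10^2

(1.6 × 10^2) × 9.016 ÷ 0.16 × (2.86 × 10^-2) = 257.8576
Multiplication/division keeps the fewest significant figures: 1.6 × 10^2 → 2 s.f., 9.016 → 4 s.f., 0.16 → 2 s.f., 2.86 × 10^-2 → 3 s.f.; limit is 2.
Rounded to 2 significant figures: 2.6 × 10^2.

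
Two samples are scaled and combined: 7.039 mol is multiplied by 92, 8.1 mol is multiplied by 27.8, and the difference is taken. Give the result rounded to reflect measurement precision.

7.039 × 92 = 647.588 → 6.5 × 10² mol (2 s.f., last digit at the 10^1 place).
8.1 × 27.8 = 225.18 → 2.3 × 10² mol (2 s.f., last digit at the 10^1 place).
Difference: 422.408 mol; keep the coarser place, 10^1.
Result: 4.2 × 10² mol.

4.2 × 10² mol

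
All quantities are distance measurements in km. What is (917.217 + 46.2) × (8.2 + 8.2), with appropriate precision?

1.58 × 10⁴ km²

917.217 + 46.2 = 963.417, limited to 1 d.p. → 4 s.f.; 8.2 + 8.2 = 16.4, limited to 1 d.p. → 3 s.f.
Carrying full precision, 963.417 × 16.4 = 15800.0388; keep min(4, 3) = 3 s.f.
Rounded to 3 significant figures: 1.58 × 10⁴ km².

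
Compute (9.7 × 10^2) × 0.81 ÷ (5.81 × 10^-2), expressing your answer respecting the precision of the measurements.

(9.7 × 10^2) × 0.81 ÷ (5.81 × 10^-2) = 13523.2358003…
Multiplication/division keeps the fewest significant figures: 9.7 × 10^2 → 2 s.f., 0.81 → 2 s.f., 5.81 × 10^-2 → 3 s.f.; limit is 2.
Rounded to 2 significant figures: 1.4 × 10^4.

1.4 × 10^4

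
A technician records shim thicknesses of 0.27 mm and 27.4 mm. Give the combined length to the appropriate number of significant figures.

27.7 mm

0.27 mm + 27.4 mm = 27.67 mm.
Addition/subtraction keeps the fewest decimal places: 0.27 → 2 decimal places, 27.4 → 1 decimal place; limit is 1.
Rounded to 1 decimal place: 27.7 mm.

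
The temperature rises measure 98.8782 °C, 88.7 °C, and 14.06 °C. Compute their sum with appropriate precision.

98.8782 °C + 88.7 °C + 14.06 °C = 201.6382 °C.
Addition/subtraction keeps the fewest decimal places: 98.8782 → 4 decimal places, 88.7 → 1 decimal place, 14.06 → 2 decimal places; limit is 1.
Rounded to 1 decimal place: 201.6 °C.

201.6 °C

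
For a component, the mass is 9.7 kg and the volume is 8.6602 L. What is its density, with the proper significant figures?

density = 9.7 kg ÷ 8.6602 L = 1.12006651117… kg/L.
9.7 has 2 significant figures; 8.6602 has 5.
Division/multiplication keeps the fewest: 2 significant figures.
Rounded: 1.1 kg/L.

1.1 kg/L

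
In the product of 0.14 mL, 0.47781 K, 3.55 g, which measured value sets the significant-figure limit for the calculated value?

0.14 mL → 2 s.f.; 0.47781 K → 5 s.f.; 3.55 g → 3 s.f.
The fewest is 2 significant figures, from 0.14 mL.

0.14 mL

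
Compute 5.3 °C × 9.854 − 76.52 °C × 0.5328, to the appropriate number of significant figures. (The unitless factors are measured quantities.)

5.3 × 9.854 = 52.2262 → 52 °C (2 s.f., last digit at the 10^0 place).
76.52 × 0.5328 = 40.769856 → 40.77 °C (4 s.f., last digit at the 10^-2 place).
Difference: 11.456344 °C; keep the coarser place, 10^0.
Result: 11 °C.

11 °C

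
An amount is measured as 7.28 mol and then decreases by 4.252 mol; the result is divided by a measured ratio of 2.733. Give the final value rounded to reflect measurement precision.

7.28 mol − 4.252 mol = 3.028 mol; the difference is limited to 2 decimal places (3 s.f.).
Carrying full precision, 3.028 ÷ 2.733 = 1.10793999268… mol; 2.733 has 4 s.f., so the result keeps min(3, 4) = 3 s.f.
Rounded to 3 significant figures: 1.11 mol.

1.11 mol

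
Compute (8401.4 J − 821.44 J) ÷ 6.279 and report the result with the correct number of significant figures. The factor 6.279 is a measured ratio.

1207 J

8401.4 J − 821.44 J = 7579.96 J; the difference is limited to 1 decimal place (5 s.f.).
Carrying full precision, 7579.96 ÷ 6.279 = 1207.19222806… J; 6.279 has 4 s.f., so the result keeps min(5, 4) = 4 s.f.
Rounded to 4 significant figures: 1207 J.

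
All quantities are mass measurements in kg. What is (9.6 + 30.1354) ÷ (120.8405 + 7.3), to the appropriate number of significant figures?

9.6 + 30.1354 = 39.7354, limited to 1 d.p. → 3 s.f.; 120.8405 + 7.3 = 128.1405, limited to 1 d.p. → 4 s.f.
Carrying full precision, 39.7354 ÷ 128.1405 = 0.310092437598…; keep min(3, 4) = 3 s.f.
Rounded to 3 significant figures: 0.310.

0.310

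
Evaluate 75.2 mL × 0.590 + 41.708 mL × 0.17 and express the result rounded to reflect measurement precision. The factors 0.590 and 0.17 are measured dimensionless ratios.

51.5 mL

75.2 × 0.590 = 44.368 → 44.4 mL (3 s.f., last digit at the 10^-1 place).
41.708 × 0.17 = 7.09036 → 7.1 mL (2 s.f., last digit at the 10^-1 place).
Sum: 51.45836 mL; keep the coarser place, 10^-1.
Result: 51.5 mL.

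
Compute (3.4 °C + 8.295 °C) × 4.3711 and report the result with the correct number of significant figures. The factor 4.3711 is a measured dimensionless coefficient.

51.1 °C

3.4 °C + 8.295 °C = 11.695 °C; the sum is limited to 1 decimal place (3 s.f.).
Carrying full precision, 11.695 × 4.3711 = 51.1200145 °C; 4.3711 has 5 s.f., so the result keeps min(3, 5) = 3 s.f.
Rounded to 3 significant figures: 51.1 °C.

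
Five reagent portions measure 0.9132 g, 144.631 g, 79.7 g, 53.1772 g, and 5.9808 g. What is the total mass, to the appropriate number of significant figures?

284.4 g

0.9132 g + 144.631 g + 79.7 g + 53.1772 g + 5.9808 g = 284.4022 g.
Addition/subtraction keeps the fewest decimal places: 0.9132 → 4 decimal places, 144.631 → 3 decimal places, 79.7 → 1 decimal place, 53.1772 → 4 decimal places, 5.9808 → 4 decimal places; limit is 1.
Rounded to 1 decimal place: 284.4 g.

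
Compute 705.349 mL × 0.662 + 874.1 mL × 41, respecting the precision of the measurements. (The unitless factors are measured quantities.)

705.349 × 0.662 = 466.941038 → 467 mL (3 s.f., last digit at the 10^0 place).
874.1 × 41 = 35838.1 → 3.6 × 10⁴ mL (2 s.f., last digit at the 10^3 place).
Sum: 36305.041038 mL; keep the coarser place, 10^3.
Result: 3.6 × 10⁴ mL.

3.6 × 10⁴ mL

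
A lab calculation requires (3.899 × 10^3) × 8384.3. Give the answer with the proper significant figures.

3.269 × 10^7

(3.899 × 10^3) × 8384.3 = 32690385.7
Multiplication/division keeps the fewest significant figures: 3.899 × 10^3 → 4 s.f., 8384.3 → 5 s.f.; limit is 4.
Rounded to 4 significant figures: 3.269 × 10^7.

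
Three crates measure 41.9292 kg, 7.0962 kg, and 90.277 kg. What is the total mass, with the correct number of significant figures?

139.302 kg

41.9292 kg + 7.0962 kg + 90.277 kg = 139.3024 kg.
Addition/subtraction keeps the fewest decimal places: 41.9292 → 4 decimal places, 7.0962 → 4 decimal places, 90.277 → 3 decimal places; limit is 3.
Rounded to 3 decimal places: 139.302 kg.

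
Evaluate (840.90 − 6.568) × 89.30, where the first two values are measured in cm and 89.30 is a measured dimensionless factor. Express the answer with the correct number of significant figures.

840.90 cm − 6.568 cm = 834.332 cm; the difference is limited to 2 decimal places (5 s.f.).
Carrying full precision, 834.332 × 89.30 = 74505.8476 cm; 89.30 has 4 s.f., so the result keeps min(5, 4) = 4 s.f.
Rounded to 4 significant figures: 7.451 × 10⁴ cm.

7.451 × 10⁴ cm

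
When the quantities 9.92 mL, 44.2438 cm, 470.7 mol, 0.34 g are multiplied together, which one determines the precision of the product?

0.34 g

9.92 mL → 3 s.f.; 44.2438 cm → 6 s.f.; 470.7 mol → 4 s.f.; 0.34 g → 2 s.f.
The fewest is 2 significant figures, from 0.34 g.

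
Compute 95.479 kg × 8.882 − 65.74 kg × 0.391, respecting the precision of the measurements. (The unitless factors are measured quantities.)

95.479 × 8.882 = 848.044478 → 848.0 kg (4 s.f., last digit at the 10^-1 place).
65.74 × 0.391 = 25.70434 → 25.7 kg (3 s.f., last digit at the 10^-1 place).
Difference: 822.340138 kg; keep the coarser place, 10^-1.
Result: 822.3 kg.

822.3 kg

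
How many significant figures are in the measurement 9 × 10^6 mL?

1

9 × 10^6: in scientific notation every digit of the coefficient is significant.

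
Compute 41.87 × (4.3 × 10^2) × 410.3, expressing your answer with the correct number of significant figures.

7.4 × 10^6

41.87 × (4.3 × 10^2) × 410.3 = 7387082.23
Multiplication/division keeps the fewest significant figures: 41.87 → 4 s.f., 4.3 × 10^2 → 2 s.f., 410.3 → 4 s.f.; limit is 2.
Rounded to 2 significant figures: 7.4 × 10^6.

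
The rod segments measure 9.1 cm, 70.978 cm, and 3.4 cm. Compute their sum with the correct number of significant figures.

83.5 cm

9.1 cm + 70.978 cm + 3.4 cm = 83.478 cm.
Addition/subtraction keeps the fewest decimal places: 9.1 → 1 decimal place, 70.978 → 3 decimal places, 3.4 → 1 decimal place; limit is 1.
Rounded to 1 decimal place: 83.5 cm.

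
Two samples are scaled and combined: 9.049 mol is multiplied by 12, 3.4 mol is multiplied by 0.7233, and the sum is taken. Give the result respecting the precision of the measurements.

9.049 × 12 = 108.588 → 1.1 × 10² mol (2 s.f., last digit at the 10^1 place).
3.4 × 0.7233 = 2.45922 → 2.5 mol (2 s.f., last digit at the 10^-1 place).
Sum: 111.04722 mol; keep the coarser place, 10^1.
Result: 1.1 × 10² mol.

1.1 × 10² mol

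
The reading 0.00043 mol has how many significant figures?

0.00043: leading zeros are not significant.

2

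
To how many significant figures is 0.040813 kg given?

5

0.040813: leading zeros are not significant; zeros between nonzero digits are significant.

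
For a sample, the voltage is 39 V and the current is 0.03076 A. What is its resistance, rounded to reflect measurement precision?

1.3 × 10^3 Ω

resistance = 39 V ÷ 0.03076 A = 1267.88036411… Ω.
39 has 2 significant figures; 0.03076 has 4.
Division/multiplication keeps the fewest: 2 significant figures.
Rounded: 1.3 × 10^3 Ω.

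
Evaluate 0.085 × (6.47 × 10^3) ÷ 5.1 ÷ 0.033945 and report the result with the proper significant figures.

0.085 × (6.47 × 10^3) ÷ 5.1 ÷ 0.033945 = 3176.70741886…
Multiplication/division keeps the fewest significant figures: 0.085 → 2 s.f., 6.47 × 10^3 → 3 s.f., 5.1 → 2 s.f., 0.033945 → 5 s.f.; limit is 2.
Rounded to 2 significant figures: 3.2 × 10^3.

3.2 × 10^3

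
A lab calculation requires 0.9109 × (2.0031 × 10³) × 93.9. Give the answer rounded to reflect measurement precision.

1.71 × 10⁵

0.9109 × (2.0031 × 10³) × 93.9 = 171332.173881
Multiplication/division keeps the fewest significant figures: 0.9109 → 4 s.f., 2.0031 × 10³ → 5 s.f., 93.9 → 3 s.f.; limit is 3.
Rounded to 3 significant figures: 1.71 × 10⁵.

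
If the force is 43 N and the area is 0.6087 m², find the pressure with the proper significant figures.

71 Pa

pressure = 43 N ÷ 0.6087 m² = 70.6423525546… Pa.
43 has 2 significant figures; 0.6087 has 4.
Division/multiplication keeps the fewest: 2 significant figures.
Rounded: 71 Pa.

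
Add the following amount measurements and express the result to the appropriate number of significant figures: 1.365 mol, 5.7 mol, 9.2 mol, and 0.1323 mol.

1.365 mol + 5.7 mol + 9.2 mol + 0.1323 mol = 16.3973 mol.
Addition/subtraction keeps the fewest decimal places: 1.365 → 3 decimal places, 5.7 → 1 decimal place, 9.2 → 1 decimal place, 0.1323 → 4 decimal places; limit is 1.
Rounded to 1 decimal place: 16.4 mol.

16.4 mol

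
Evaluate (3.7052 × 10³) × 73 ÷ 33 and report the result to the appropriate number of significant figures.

(3.7052 × 10³) × 73 ÷ 33 = 8196.35151515…
Multiplication/division keeps the fewest significant figures: 3.7052 × 10³ → 5 s.f., 73 → 2 s.f., 33 → 2 s.f.; limit is 2.
Rounded to 2 significant figures: 8.2 × 10³.

8.2 × 10³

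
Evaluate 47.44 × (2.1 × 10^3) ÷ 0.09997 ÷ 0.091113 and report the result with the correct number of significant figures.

47.44 × (2.1 × 10^3) ÷ 0.09997 ÷ 0.091113 = 10937395.9993…
Multiplication/division keeps the fewest significant figures: 47.44 → 4 s.f., 2.1 × 10^3 → 2 s.f., 0.09997 → 4 s.f., 0.091113 → 5 s.f.; limit is 2.
Rounded to 2 significant figures: 1.1 × 10^7.

1.1 × 10^7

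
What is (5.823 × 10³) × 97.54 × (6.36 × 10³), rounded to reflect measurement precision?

(5.823 × 10³) × 97.54 × (6.36 × 10³) = 3.6123236712 × 10^9
Multiplication/division keeps the fewest significant figures: 5.823 × 10³ → 4 s.f., 97.54 → 4 s.f., 6.36 × 10³ → 3 s.f.; limit is 3.
Rounded to 3 significant figures: 3.61 × 10⁹.

3.61 × 10⁹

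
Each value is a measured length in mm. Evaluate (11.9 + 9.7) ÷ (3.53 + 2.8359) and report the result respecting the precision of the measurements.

11.9 + 9.7 = 21.6, limited to 1 d.p. → 3 s.f.; 3.53 + 2.8359 = 6.3659, limited to 2 d.p. → 3 s.f.
Carrying full precision, 21.6 ÷ 6.3659 = 3.3930787477…; keep min(3, 3) = 3 s.f.
Rounded to 3 significant figures: 3.39.

3.39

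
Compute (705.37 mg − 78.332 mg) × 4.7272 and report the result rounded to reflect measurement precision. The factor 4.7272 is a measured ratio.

2964.1 mg

705.37 mg − 78.332 mg = 627.038 mg; the difference is limited to 2 decimal places (5 s.f.).
Carrying full precision, 627.038 × 4.7272 = 2964.1340336 mg; 4.7272 has 5 s.f., so the result keeps min(5, 5) = 5 s.f.
Rounded to 5 significant figures: 2964.1 mg.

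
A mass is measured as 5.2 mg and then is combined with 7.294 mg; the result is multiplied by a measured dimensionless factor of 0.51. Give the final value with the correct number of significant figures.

6.4 mg

5.2 mg + 7.294 mg = 12.494 mg; the sum is limited to 1 decimal place (3 s.f.).
Carrying full precision, 12.494 × 0.51 = 6.37194 mg; 0.51 has 2 s.f., so the result keeps min(3, 2) = 2 s.f.
Rounded to 2 significant figures: 6.4 mg.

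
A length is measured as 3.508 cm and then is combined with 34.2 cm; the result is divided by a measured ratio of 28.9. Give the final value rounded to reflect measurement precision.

1.30 cm

3.508 cm + 34.2 cm = 37.708 cm; the sum is limited to 1 decimal place (3 s.f.).
Carrying full precision, 37.708 ÷ 28.9 = 1.30477508651… cm; 28.9 has 3 s.f., so the result keeps min(3, 3) = 3 s.f.
Rounded to 3 significant figures: 1.30 cm.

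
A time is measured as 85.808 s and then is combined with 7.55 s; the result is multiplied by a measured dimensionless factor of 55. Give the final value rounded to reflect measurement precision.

85.808 s + 7.55 s = 93.358 s; the sum is limited to 2 decimal places (4 s.f.).
Carrying full precision, 93.358 × 55 = 5134.69 s; 55 has 2 s.f., so the result keeps min(4, 2) = 2 s.f.
Rounded to 2 significant figures: 5.1 × 10^3 s.

5.1 × 10^3 s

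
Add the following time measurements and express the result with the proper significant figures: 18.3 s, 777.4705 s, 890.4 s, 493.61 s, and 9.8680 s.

2189.6 s

18.3 s + 777.4705 s + 890.4 s + 493.61 s + 9.8680 s = 2189.6485 s.
Addition/subtraction keeps the fewest decimal places: 18.3 → 1 decimal place, 777.4705 → 4 decimal places, 890.4 → 1 decimal place, 493.61 → 2 decimal places, 9.8680 → 4 decimal places; limit is 1.
Rounded to 1 decimal place: 2189.6 s.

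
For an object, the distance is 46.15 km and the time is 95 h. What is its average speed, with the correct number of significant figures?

average speed = 46.15 km ÷ 95 h = 0.485789473684… km/h.
46.15 has 4 significant figures; 95 has 2.
Division/multiplication keeps the fewest: 2 significant figures.
Rounded: 0.49 km/h.

0.49 km/h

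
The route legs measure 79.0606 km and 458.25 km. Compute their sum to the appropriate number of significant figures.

79.0606 km + 458.25 km = 537.3106 km.
Addition/subtraction keeps the fewest decimal places: 79.0606 → 4 decimal places, 458.25 → 2 decimal places; limit is 2.
Rounded to 2 decimal places: 537.31 km.

537.31 km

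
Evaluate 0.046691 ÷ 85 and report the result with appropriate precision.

5.5 × 10⁻⁴

0.046691 ÷ 85 = 0.000549305882353…
Multiplication/division keeps the fewest significant figures: 0.046691 → 5 s.f., 85 → 2 s.f.; limit is 2.
Rounded to 2 significant figures: 5.5 × 10⁻⁴.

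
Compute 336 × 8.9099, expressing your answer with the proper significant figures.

2.99 × 10³

336 × 8.9099 = 2993.7264
Multiplication/division keeps the fewest significant figures: 336 → 3 s.f., 8.9099 → 5 s.f.; limit is 3.
Rounded to 3 significant figures: 2.99 × 10³.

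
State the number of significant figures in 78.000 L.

5

78.000: trailing zeros after a decimal point are significant.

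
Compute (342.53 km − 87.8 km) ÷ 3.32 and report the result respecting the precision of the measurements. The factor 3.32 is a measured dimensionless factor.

76.7 km

342.53 km − 87.8 km = 254.73 km; the difference is limited to 1 decimal place (4 s.f.).
Carrying full precision, 254.73 ÷ 3.32 = 76.7259036145… km; 3.32 has 3 s.f., so the result keeps min(4, 3) = 3 s.f.
Rounded to 3 significant figures: 76.7 km.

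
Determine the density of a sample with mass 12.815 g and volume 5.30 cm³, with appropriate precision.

density = 12.815 g ÷ 5.30 cm³ = 2.4179245283… g/cm³.
12.815 has 5 significant figures; 5.30 has 3.
Division/multiplication keeps the fewest: 3 significant figures.
Rounded: 2.42 g/cm³.

2.42 g/cm³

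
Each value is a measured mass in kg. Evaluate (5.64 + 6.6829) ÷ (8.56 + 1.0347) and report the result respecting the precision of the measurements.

5.64 + 6.6829 = 12.3229, limited to 2 d.p. → 4 s.f.; 8.56 + 1.0347 = 9.5947, limited to 2 d.p. → 3 s.f.
Carrying full precision, 12.3229 ÷ 9.5947 = 1.28434448185…; keep min(4, 3) = 3 s.f.
Rounded to 3 significant figures: 1.28.

1.28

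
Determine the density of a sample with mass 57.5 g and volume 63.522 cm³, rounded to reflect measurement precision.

0.905 g/cm³

density = 57.5 g ÷ 63.522 cm³ = 0.905198199049… g/cm³.
57.5 has 3 significant figures; 63.522 has 5.
Division/multiplication keeps the fewest: 3 significant figures.
Rounded: 0.905 g/cm³.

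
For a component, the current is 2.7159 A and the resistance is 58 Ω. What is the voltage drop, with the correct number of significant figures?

voltage drop = 2.7159 A × 58 Ω = 157.5222 V.
2.7159 has 5 significant figures; 58 has 2.
Division/multiplication keeps the fewest: 2 significant figures.
Rounded: 1.6 × 10² V.

1.6 × 10² V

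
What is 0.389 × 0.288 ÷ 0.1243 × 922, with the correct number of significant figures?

0.389 × 0.288 ÷ 0.1243 × 922 = 831.001641191…
Multiplication/division keeps the fewest significant figures: 0.389 → 3 s.f., 0.288 → 3 s.f., 0.1243 → 4 s.f., 922 → 3 s.f.; limit is 3.
Rounded to 3 significant figures: 831.

831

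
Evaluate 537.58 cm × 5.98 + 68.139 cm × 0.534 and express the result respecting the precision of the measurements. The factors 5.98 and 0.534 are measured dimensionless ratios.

3.25 × 10^3 cm

537.58 × 5.98 = 3214.7284 → 3.21 × 10^3 cm (3 s.f., last digit at the 10^1 place).
68.139 × 0.534 = 36.386226 → 36.4 cm (3 s.f., last digit at the 10^-1 place).
Sum: 3251.114626 cm; keep the coarser place, 10^1.
Result: 3.25 × 10^3 cm.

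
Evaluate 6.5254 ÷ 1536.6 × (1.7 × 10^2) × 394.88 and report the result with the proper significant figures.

2.9 × 10^2

6.5254 ÷ 1536.6 × (1.7 × 10^2) × 394.88 = 285.075811428…
Multiplication/division keeps the fewest significant figures: 6.5254 → 5 s.f., 1536.6 → 5 s.f., 1.7 × 10^2 → 2 s.f., 394.88 → 5 s.f.; limit is 2.
Rounded to 2 significant figures: 2.9 × 10^2.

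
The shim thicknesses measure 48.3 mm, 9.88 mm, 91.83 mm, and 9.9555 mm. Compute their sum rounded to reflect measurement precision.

48.3 mm + 9.88 mm + 91.83 mm + 9.9555 mm = 159.9655 mm.
Addition/subtraction keeps the fewest decimal places: 48.3 → 1 decimal place, 9.88 → 2 decimal places, 91.83 → 2 decimal places, 9.9555 → 4 decimal places; limit is 1.
Rounded to 1 decimal place: 160.0 mm.

160.0 mm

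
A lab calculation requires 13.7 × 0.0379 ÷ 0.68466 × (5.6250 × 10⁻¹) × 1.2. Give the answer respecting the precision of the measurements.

13.7 × 0.0379 ÷ 0.68466 × (5.6250 × 10⁻¹) × 1.2 = 0.511904083779…
Multiplication/division keeps the fewest significant figures: 13.7 → 3 s.f., 0.0379 → 3 s.f., 0.68466 → 5 s.f., 5.6250 × 10⁻¹ → 5 s.f., 1.2 → 2 s.f.; limit is 2.
Rounded to 2 significant figures: 0.51.

0.51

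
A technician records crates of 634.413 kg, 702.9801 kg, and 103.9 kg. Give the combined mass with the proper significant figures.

1441.3 kg

634.413 kg + 702.9801 kg + 103.9 kg = 1441.2931 kg.
Addition/subtraction keeps the fewest decimal places: 634.413 → 3 decimal places, 702.9801 → 4 decimal places, 103.9 → 1 decimal place; limit is 1.
Rounded to 1 decimal place: 1441.3 kg.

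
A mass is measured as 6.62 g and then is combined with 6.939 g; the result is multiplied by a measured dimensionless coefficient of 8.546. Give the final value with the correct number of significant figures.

6.62 g + 6.939 g = 13.559 g; the sum is limited to 2 decimal places (4 s.f.).
Carrying full precision, 13.559 × 8.546 = 115.875214 g; 8.546 has 4 s.f., so the result keeps min(4, 4) = 4 s.f.
Rounded to 4 significant figures: 115.9 g.

115.9 g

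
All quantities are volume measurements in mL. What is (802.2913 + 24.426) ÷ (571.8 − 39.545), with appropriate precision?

802.2913 + 24.426 = 826.7173, limited to 3 d.p. → 6 s.f.; 571.8 − 39.545 = 532.255, limited to 1 d.p. → 4 s.f.
Carrying full precision, 826.7173 ÷ 532.255 = 1.55323538529…; keep min(6, 4) = 4 s.f.
Rounded to 4 significant figures: 1.553.

1.553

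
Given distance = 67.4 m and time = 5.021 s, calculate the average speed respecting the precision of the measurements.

average speed = 67.4 m ÷ 5.021 s = 13.4236207927… m/s.
67.4 has 3 significant figures; 5.021 has 4.
Division/multiplication keeps the fewest: 3 significant figures.
Rounded: 13.4 m/s.

13.4 m/s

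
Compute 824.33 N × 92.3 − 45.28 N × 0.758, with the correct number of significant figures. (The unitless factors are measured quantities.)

7.61 × 10^4 N

824.33 × 92.3 = 76085.659 → 7.61 × 10^4 N (3 s.f., last digit at the 10^2 place).
45.28 × 0.758 = 34.32224 → 34.3 N (3 s.f., last digit at the 10^-1 place).
Difference: 76051.33676 N; keep the coarser place, 10^2.
Result: 7.61 × 10^4 N.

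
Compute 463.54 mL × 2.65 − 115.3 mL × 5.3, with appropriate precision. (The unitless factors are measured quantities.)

6.2 × 10² mL

463.54 × 2.65 = 1228.381 → 1.23 × 10³ mL (3 s.f., last digit at the 10^1 place).
115.3 × 5.3 = 611.09 → 6.1 × 10² mL (2 s.f., last digit at the 10^1 place).
Difference: 617.291 mL; keep the coarser place, 10^1.
Result: 6.2 × 10² mL.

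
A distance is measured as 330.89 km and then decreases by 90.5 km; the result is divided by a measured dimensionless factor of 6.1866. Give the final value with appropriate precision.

38.86 km

330.89 km − 90.5 km = 240.39 km; the difference is limited to 1 decimal place (4 s.f.).
Carrying full precision, 240.39 ÷ 6.1866 = 38.8565609543… km; 6.1866 has 5 s.f., so the result keeps min(4, 5) = 4 s.f.
Rounded to 4 significant figures: 38.86 km.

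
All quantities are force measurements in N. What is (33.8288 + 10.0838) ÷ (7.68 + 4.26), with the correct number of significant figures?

33.8288 + 10.0838 = 43.9126, limited to 4 d.p. → 6 s.f.; 7.68 + 4.26 = 11.94, limited to 2 d.p. → 4 s.f.
Carrying full precision, 43.9126 ÷ 11.94 = 3.6777721943…; keep min(6, 4) = 4 s.f.
Rounded to 4 significant figures: 3.678.

3.678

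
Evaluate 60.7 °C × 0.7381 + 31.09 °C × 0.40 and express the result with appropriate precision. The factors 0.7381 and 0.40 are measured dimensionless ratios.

60.7 × 0.7381 = 44.80267 → 44.8 °C (3 s.f., last digit at the 10^-1 place).
31.09 × 0.40 = 12.436 → 12 °C (2 s.f., last digit at the 10^0 place).
Sum: 57.23867 °C; keep the coarser place, 10^0.
Result: 57 °C.

57 °C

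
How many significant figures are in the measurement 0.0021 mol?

2

0.0021: leading zeros are not significant.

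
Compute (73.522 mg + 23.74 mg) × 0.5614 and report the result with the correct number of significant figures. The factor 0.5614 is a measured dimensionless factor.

73.522 mg + 23.74 mg = 97.262 mg; the sum is limited to 2 decimal places (4 s.f.).
Carrying full precision, 97.262 × 0.5614 = 54.6028868 mg; 0.5614 has 4 s.f., so the result keeps min(4, 4) = 4 s.f.
Rounded to 4 significant figures: 54.60 mg.

54.60 mg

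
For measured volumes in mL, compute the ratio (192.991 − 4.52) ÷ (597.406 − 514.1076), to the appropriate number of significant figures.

192.991 − 4.52 = 188.471, limited to 2 d.p. → 5 s.f.; 597.406 − 514.1076 = 83.2984, limited to 3 d.p. → 5 s.f.
Carrying full precision, 188.471 ÷ 83.2984 = 2.26260048212…; keep min(5, 5) = 5 s.f.
Rounded to 5 significant figures: 2.2626.

2.2626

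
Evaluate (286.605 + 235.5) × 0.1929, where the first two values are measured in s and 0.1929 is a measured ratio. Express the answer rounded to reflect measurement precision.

100.7 s

286.605 s + 235.5 s = 522.105 s; the sum is limited to 1 decimal place (4 s.f.).
Carrying full precision, 522.105 × 0.1929 = 100.7140545 s; 0.1929 has 4 s.f., so the result keeps min(4, 4) = 4 s.f.
Rounded to 4 significant figures: 100.7 s.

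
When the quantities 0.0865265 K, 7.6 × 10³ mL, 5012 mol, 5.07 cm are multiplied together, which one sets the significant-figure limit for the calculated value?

7.6 × 10³ mL

0.0865265 K → 6 s.f.; 7.6 × 10³ mL → 2 s.f.; 5012 mol → 4 s.f.; 5.07 cm → 3 s.f.
The fewest is 2 significant figures, from 7.6 × 10³ mL.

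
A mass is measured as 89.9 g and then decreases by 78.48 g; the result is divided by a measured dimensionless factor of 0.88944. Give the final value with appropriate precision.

89.9 g − 78.48 g = 11.42 g; the difference is limited to 1 decimal place (3 s.f.).
Carrying full precision, 11.42 ÷ 0.88944 = 12.8395394855… g; 0.88944 has 5 s.f., so the result keeps min(3, 5) = 3 s.f.
Rounded to 3 significant figures: 12.8 g.

12.8 g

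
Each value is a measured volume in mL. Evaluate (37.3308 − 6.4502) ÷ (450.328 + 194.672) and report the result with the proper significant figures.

37.3308 − 6.4502 = 30.8806, limited to 4 d.p. → 6 s.f.; 450.328 + 194.672 = 645.000, limited to 3 d.p. → 6 s.f.
Carrying full precision, 30.8806 ÷ 645.000 = 0.0478768992248…; keep min(6, 6) = 6 s.f.
Rounded to 6 significant figures: 0.0478769.

0.0478769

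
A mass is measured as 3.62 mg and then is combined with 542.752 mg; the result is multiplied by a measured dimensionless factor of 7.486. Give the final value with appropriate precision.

3.62 mg + 542.752 mg = 546.372 mg; the sum is limited to 2 decimal places (5 s.f.).
Carrying full precision, 546.372 × 7.486 = 4090.140792 mg; 7.486 has 4 s.f., so the result keeps min(5, 4) = 4 s.f.
Rounded to 4 significant figures: 4090. mg.

4090. mg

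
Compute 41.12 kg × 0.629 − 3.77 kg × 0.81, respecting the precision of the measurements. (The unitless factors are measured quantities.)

41.12 × 0.629 = 25.86448 → 25.9 kg (3 s.f., last digit at the 10^-1 place).
3.77 × 0.81 = 3.0537 → 3.1 kg (2 s.f., last digit at the 10^-1 place).
Difference: 22.81078 kg; keep the coarser place, 10^-1.
Result: 22.8 kg.

22.8 kg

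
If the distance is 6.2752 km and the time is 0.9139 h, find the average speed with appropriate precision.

average speed = 6.2752 km ÷ 0.9139 h = 6.86639676113… km/h.
6.2752 has 5 significant figures; 0.9139 has 4.
Division/multiplication keeps the fewest: 4 significant figures.
Rounded: 6.866 km/h.

6.866 km/h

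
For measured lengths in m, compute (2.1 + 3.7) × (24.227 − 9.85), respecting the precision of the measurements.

83 m²

2.1 + 3.7 = 5.8, limited to 1 d.p. → 2 s.f.; 24.227 − 9.85 = 14.377, limited to 2 d.p. → 4 s.f.
Carrying full precision, 5.8 × 14.377 = 83.3866; keep min(2, 4) = 2 s.f.
Rounded to 2 significant figures: 83 m².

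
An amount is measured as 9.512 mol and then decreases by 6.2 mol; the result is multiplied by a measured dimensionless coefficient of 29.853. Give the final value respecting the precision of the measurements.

99 mol

9.512 mol − 6.2 mol = 3.312 mol; the difference is limited to 1 decimal place (2 s.f.).
Carrying full precision, 3.312 × 29.853 = 98.873136 mol; 29.853 has 5 s.f., so the result keeps min(2, 5) = 2 s.f.
Rounded to 2 significant figures: 99 mol.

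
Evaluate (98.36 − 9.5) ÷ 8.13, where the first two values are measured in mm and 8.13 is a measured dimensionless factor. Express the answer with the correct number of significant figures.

98.36 mm − 9.5 mm = 88.86 mm; the difference is limited to 1 decimal place (3 s.f.).
Carrying full precision, 88.86 ÷ 8.13 = 10.9298892989… mm; 8.13 has 3 s.f., so the result keeps min(3, 3) = 3 s.f.
Rounded to 3 significant figures: 10.9 mm.

10.9 mm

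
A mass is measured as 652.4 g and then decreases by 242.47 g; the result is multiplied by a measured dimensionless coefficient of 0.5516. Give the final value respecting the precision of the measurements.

226.1 g

652.4 g − 242.47 g = 409.93 g; the difference is limited to 1 decimal place (4 s.f.).
Carrying full precision, 409.93 × 0.5516 = 226.117388 g; 0.5516 has 4 s.f., so the result keeps min(4, 4) = 4 s.f.
Rounded to 4 significant figures: 226.1 g.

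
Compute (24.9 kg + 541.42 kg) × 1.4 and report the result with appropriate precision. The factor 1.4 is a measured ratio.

7.9 × 10² kg

24.9 kg + 541.42 kg = 566.32 kg; the sum is limited to 1 decimal place (4 s.f.).
Carrying full precision, 566.32 × 1.4 = 792.848 kg; 1.4 has 2 s.f., so the result keeps min(4, 2) = 2 s.f.
Rounded to 2 significant figures: 7.9 × 10² kg.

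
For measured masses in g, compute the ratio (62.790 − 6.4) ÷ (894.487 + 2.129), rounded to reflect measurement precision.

0.0629

62.790 − 6.4 = 56.390, limited to 1 d.p. → 3 s.f.; 894.487 + 2.129 = 896.616, limited to 3 d.p. → 6 s.f.
Carrying full precision, 56.390 ÷ 896.616 = 0.0628920295868…; keep min(3, 6) = 3 s.f.
Rounded to 3 significant figures: 0.0629.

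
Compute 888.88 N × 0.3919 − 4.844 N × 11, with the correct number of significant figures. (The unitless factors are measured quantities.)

888.88 × 0.3919 = 348.352072 → 348.4 N (4 s.f., last digit at the 10^-1 place).
4.844 × 11 = 53.284 → 53 N (2 s.f., last digit at the 10^0 place).
Difference: 295.068072 N; keep the coarser place, 10^0.
Result: 295 N.

295 N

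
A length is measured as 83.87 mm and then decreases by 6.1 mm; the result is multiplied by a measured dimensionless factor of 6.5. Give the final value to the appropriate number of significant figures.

5.1 × 10^2 mm

83.87 mm − 6.1 mm = 77.77 mm; the difference is limited to 1 decimal place (3 s.f.).
Carrying full precision, 77.77 × 6.5 = 505.505 mm; 6.5 has 2 s.f., so the result keeps min(3, 2) = 2 s.f.
Rounded to 2 significant figures: 5.1 × 10^2 mm.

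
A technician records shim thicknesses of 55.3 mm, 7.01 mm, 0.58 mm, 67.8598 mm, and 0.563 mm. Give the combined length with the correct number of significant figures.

131.3 mm

55.3 mm + 7.01 mm + 0.58 mm + 67.8598 mm + 0.563 mm = 131.3128 mm.
Addition/subtraction keeps the fewest decimal places: 55.3 → 1 decimal place, 7.01 → 2 decimal places, 0.58 → 2 decimal places, 67.8598 → 4 decimal places, 0.563 → 3 decimal places; limit is 1.
Rounded to 1 decimal place: 131.3 mm.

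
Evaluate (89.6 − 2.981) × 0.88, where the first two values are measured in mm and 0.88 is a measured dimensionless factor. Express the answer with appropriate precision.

89.6 mm − 2.981 mm = 86.619 mm; the difference is limited to 1 decimal place (3 s.f.).
Carrying full precision, 86.619 × 0.88 = 76.22472 mm; 0.88 has 2 s.f., so the result keeps min(3, 2) = 2 s.f.
Rounded to 2 significant figures: 76 mm.

76 mm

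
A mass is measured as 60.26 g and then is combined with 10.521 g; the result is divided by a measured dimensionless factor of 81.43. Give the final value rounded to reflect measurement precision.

60.26 g + 10.521 g = 70.781 g; the sum is limited to 2 decimal places (4 s.f.).
Carrying full precision, 70.781 ÷ 81.43 = 0.869225101314… g; 81.43 has 4 s.f., so the result keeps min(4, 4) = 4 s.f.
Rounded to 4 significant figures: 8.692 × 10^-1 g.

8.692 × 10^-1 g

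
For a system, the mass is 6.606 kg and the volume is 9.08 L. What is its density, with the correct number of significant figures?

0.728 kg/L

density = 6.606 kg ÷ 9.08 L = 0.727533039648… kg/L.
6.606 has 4 significant figures; 9.08 has 3.
Division/multiplication keeps the fewest: 3 significant figures.
Rounded: 0.728 kg/L.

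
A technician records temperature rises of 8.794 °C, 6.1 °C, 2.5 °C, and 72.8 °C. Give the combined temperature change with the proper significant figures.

90.2 °C

8.794 °C + 6.1 °C + 2.5 °C + 72.8 °C = 90.194 °C.
Addition/subtraction keeps the fewest decimal places: 8.794 → 3 decimal places, 6.1 → 1 decimal place, 2.5 → 1 decimal place, 72.8 → 1 decimal place; limit is 1.
Rounded to 1 decimal place: 90.2 °C.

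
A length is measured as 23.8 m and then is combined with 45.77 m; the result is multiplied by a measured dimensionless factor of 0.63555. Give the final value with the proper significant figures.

23.8 m + 45.77 m = 69.57 m; the sum is limited to 1 decimal place (3 s.f.).
Carrying full precision, 69.57 × 0.63555 = 44.2152135 m; 0.63555 has 5 s.f., so the result keeps min(3, 5) = 3 s.f.
Rounded to 3 significant figures: 44.2 m.

44.2 m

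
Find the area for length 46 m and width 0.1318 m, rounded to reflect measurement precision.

6.1 m²

area = 46 m × 0.1318 m = 6.0628 m².
46 has 2 significant figures; 0.1318 has 4.
Division/multiplication keeps the fewest: 2 significant figures.
Rounded: 6.1 m².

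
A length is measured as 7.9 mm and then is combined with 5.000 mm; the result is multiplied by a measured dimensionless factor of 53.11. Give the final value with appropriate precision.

7.9 mm + 5.000 mm = 12.900 mm; the sum is limited to 1 decimal place (3 s.f.).
Carrying full precision, 12.900 × 53.11 = 685.119 mm; 53.11 has 4 s.f., so the result keeps min(3, 4) = 3 s.f.
Rounded to 3 significant figures: 685 mm.

685 mm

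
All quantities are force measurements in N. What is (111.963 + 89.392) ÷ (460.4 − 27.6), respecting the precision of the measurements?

111.963 + 89.392 = 201.355, limited to 3 d.p. → 6 s.f.; 460.4 − 27.6 = 432.8, limited to 1 d.p. → 4 s.f.
Carrying full precision, 201.355 ÷ 432.8 = 0.465237985213…; keep min(6, 4) = 4 s.f.
Rounded to 4 significant figures: 0.4652.

0.4652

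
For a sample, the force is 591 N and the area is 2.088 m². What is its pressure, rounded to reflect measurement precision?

2.83 × 10^2 Pa

pressure = 591 N ÷ 2.088 m² = 283.045977011… Pa.
591 has 3 significant figures; 2.088 has 4.
Division/multiplication keeps the fewest: 3 significant figures.
Rounded: 2.83 × 10^2 Pa.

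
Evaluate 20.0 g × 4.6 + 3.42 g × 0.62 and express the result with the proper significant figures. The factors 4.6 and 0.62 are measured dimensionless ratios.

20.0 × 4.6 = 92 → 92 g (2 s.f., last digit at the 10^0 place).
3.42 × 0.62 = 2.1204 → 2.1 g (2 s.f., last digit at the 10^-1 place).
Sum: 94.1204 g; keep the coarser place, 10^0.
Result: 94 g.

94 g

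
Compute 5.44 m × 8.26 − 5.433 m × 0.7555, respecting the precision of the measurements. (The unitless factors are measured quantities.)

40.8 m

5.44 × 8.26 = 44.9344 → 44.9 m (3 s.f., last digit at the 10^-1 place).
5.433 × 0.7555 = 4.1046315 → 4.105 m (4 s.f., last digit at the 10^-3 place).
Difference: 40.8297685 m; keep the coarser place, 10^-1.
Result: 40.8 m.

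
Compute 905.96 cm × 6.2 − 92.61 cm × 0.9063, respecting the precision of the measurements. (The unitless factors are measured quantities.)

5.5 × 10^3 cm

905.96 × 6.2 = 5616.952 → 5.6 × 10^3 cm (2 s.f., last digit at the 10^2 place).
92.61 × 0.9063 = 83.932443 → 83.93 cm (4 s.f., last digit at the 10^-2 place).
Difference: 5533.019557 cm; keep the coarser place, 10^2.
Result: 5.5 × 10^3 cm.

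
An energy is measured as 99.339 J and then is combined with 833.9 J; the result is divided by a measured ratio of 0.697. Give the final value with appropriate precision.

1.34 × 10^3 J

99.339 J + 833.9 J = 933.239 J; the sum is limited to 1 decimal place (4 s.f.).
Carrying full precision, 933.239 ÷ 0.697 = 1338.93687231… J; 0.697 has 3 s.f., so the result keeps min(4, 3) = 3 s.f.
Rounded to 3 significant figures: 1.34 × 10^3 J.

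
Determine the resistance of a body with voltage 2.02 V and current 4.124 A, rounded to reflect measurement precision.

resistance = 2.02 V ÷ 4.124 A = 0.4898157129… Ω.
2.02 has 3 significant figures; 4.124 has 4.
Division/multiplication keeps the fewest: 3 significant figures.
Rounded: 0.490 Ω.

0.490 Ω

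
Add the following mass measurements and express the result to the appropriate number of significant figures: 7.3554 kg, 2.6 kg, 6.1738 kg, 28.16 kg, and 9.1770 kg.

7.3554 kg + 2.6 kg + 6.1738 kg + 28.16 kg + 9.1770 kg = 53.4662 kg.
Addition/subtraction keeps the fewest decimal places: 7.3554 → 4 decimal places, 2.6 → 1 decimal place, 6.1738 → 4 decimal places, 28.16 → 2 decimal places, 9.1770 → 4 decimal places; limit is 1.
Rounded to 1 decimal place: 53.5 kg.

53.5 kg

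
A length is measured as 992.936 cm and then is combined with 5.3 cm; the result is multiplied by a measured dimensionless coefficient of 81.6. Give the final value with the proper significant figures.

8.15 × 10^4 cm

992.936 cm + 5.3 cm = 998.236 cm; the sum is limited to 1 decimal place (4 s.f.).
Carrying full precision, 998.236 × 81.6 = 81456.0576 cm; 81.6 has 3 s.f., so the result keeps min(4, 3) = 3 s.f.
Rounded to 3 significant figures: 8.15 × 10^4 cm.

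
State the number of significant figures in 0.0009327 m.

0.0009327: leading zeros are not significant.

4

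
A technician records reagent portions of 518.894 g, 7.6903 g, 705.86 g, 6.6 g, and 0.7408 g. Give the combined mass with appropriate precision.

518.894 g + 7.6903 g + 705.86 g + 6.6 g + 0.7408 g = 1239.7851 g.
Addition/subtraction keeps the fewest decimal places: 518.894 → 3 decimal places, 7.6903 → 4 decimal places, 705.86 → 2 decimal places, 6.6 → 1 decimal place, 0.7408 → 4 decimal places; limit is 1.
Rounded to 1 decimal place: 1239.8 g.

1239.8 g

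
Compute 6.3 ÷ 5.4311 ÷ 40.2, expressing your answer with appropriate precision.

0.029

6.3 ÷ 5.4311 ÷ 40.2 = 0.0288553732965…
Multiplication/division keeps the fewest significant figures: 6.3 → 2 s.f., 5.4311 → 5 s.f., 40.2 → 3 s.f.; limit is 2.
Rounded to 2 significant figures: 0.029.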